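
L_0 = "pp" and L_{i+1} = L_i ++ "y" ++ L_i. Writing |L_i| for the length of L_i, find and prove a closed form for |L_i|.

Claim: |L_i| = 3·2^i − 1.

Base case: |L_0| = 2, and 3·2^0 − 1 = 2.
Assume |L_j| = 3·2^j − 1.
Then |L_{j+1}| = |L_j| + 1 + |L_j| = 2|L_j| + 1 = 2(3·2^j − 1) + 1 = 3·2^{j+1} − 2 + 1 = 3·2^{j+1} − 1.
By induction, |L_i| = 3·2^i − 1 for all i ≥ 0.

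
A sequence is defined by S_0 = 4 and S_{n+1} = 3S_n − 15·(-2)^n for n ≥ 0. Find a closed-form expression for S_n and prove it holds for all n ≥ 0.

Claim: S_n = 3^n + 3·(-2)^n.

Base case: S_0 = 4, and 3^0 + 3·(-2)^0 = 1 + 3 = 4.
Assume S_k = 3^k + 3·(-2)^k for some k ≥ 0.
Then S_{k+1} = 3S_k − 15·(-2)^k = 3·(3^k + 3·(-2)^k) − 15·(-2)^k = 3^{k+1} + 9·(-2)^k − 15·(-2)^k = 3^{k+1} − 6·(-2)^k = 3^{k+1} + 3·(-2)^{k+1}.
So the formula holds for k+1, and by induction S_n = 3^n + 3·(-2)^n for all n ≥ 0.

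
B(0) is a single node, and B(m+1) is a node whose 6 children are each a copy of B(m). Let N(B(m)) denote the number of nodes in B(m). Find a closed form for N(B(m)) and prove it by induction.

Claim: N(B(m)) = (6^{m+1} − 1)/5.

Base case: N(B(0)) = 1, and (6^{0+1} − 1)/5 = 1.
Assume N(B(r)) = (6^{r+1} − 1)/5.
Then N(B(r+1)) = 1 + 6N(B(r)) = 1 + 6·(6^{r+1} − 1)/5 = 1 + (6^{r+2} − 6)/5 = (5 + 6^{r+2} − 6)/5 = (6^{r+2} − 1)/5.
This completes the inductive step, so N(B(m)) = (6^{m+1} − 1)/5 for all m ≥ 0.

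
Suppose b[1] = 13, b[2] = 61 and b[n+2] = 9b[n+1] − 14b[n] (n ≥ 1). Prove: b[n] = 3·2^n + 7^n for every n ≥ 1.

Base cases: b[1] = 13 and 3·2^1 + 7^1 = 13; b[2] = 61 and 3·2^2 + 7^2 = 61.
Assume b[j] = 3·2^j + 7^j for all 1 ≤ j ≤ k, where k ≥ 2.
Then b[k+1] = 9b[k] − 14b[k−1] = 9·(3·2^k + 7^k) − 14·(3·2^{k−1} + 7^{k−1}) = 3·(9·2 − 14)2^{k−1} + (9·7 − 14)7^{k−1} = 12·2^{k−1} + 49·7^{k−1} = 3·2^{k+1} + 7^{k+1}.
So the formula holds for k+1, and by strong induction b[n] = 3·2^n + 7^n for all n ≥ 1.

b[n] = 3·2^n + 7^n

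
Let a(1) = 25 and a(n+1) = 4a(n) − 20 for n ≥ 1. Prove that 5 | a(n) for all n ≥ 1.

Base case: a(1) = 25 = 5·5, so 5 | a(1).
Assume 5 | a(k), so a(k) = 5t for some integer t.
Then a(k+1) = 4a(k) − 20 = 4·(5t) − 20 = 5(4t − 4), so 5 | a(k+1).
So the property holds for k+1, and by induction 5 | a(n) for all n ≥ 1.

5 | a(n)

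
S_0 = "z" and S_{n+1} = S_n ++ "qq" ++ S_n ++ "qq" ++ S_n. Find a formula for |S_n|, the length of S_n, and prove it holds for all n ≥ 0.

Claim: |S_n| = 3^{n+1} − 2.

Base case: |S_0| = 1, and 3^{0+1} − 2 = 1.
Assume |S_j| = 3^{j+1} − 2.
Then |S_{j+1}| = 3|S_j| + 4 = 3(3^{j+1} − 2) + 4 = 3^{j+2} − 6 + 4 = 3^{j+2} − 2.
So the formula holds for j+1, and by induction |S_n| = 3^{n+1} − 2 for all n ≥ 0.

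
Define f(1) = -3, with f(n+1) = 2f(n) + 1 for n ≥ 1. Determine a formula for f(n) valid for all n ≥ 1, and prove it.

Claim: f(n) = -2^n − 1.

Base case: f(1) = -3, and -2^1 − 1 = -2 − 1 = -3.
Assume f(k) = -2^k − 1 for some k ≥ 1.
Then f(k+1) = 2f(k) + 1 = 2·(-2^k − 1) + 1 = -2^{k+1} − 2 + 1 = -2^{k+1} − 1.
This completes the inductive step, so f(n) = -2^n − 1 for all n ≥ 1.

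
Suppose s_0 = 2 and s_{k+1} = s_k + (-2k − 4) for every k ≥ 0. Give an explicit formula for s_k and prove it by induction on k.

Claim: s_k = -k^2 − 3k + 2.

Base case: s_0 = 2, and -0^2 − 3·0 + 2 = 2.
Assume s_j = -j^2 − 3j + 2.
Then s_{j+1} = s_j + (-2j − 4) = (-j^2 − 3j + 2) + (-2j − 4) = -j^2 − 5j − 2,
and -(j+1)^2 − 3·(j+1) + 2 = -j^2 − 5j − 2.
By induction, s_k = -k^2 − 3k + 2 for all k ≥ 0.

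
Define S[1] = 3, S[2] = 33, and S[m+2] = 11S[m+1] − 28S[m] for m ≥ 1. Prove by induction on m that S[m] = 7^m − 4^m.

Base cases: S[1] = 3 and 7^1 − 4^1 = 3; S[2] = 33 and 7^2 − 4^2 = 33.
Assume S[j] = 7^j − 4^j for all 1 ≤ j ≤ k, where k ≥ 2.
Then S[k+1] = 11S[k] − 28S[k−1] = 11·(7^k − 4^k) − 28·(7^{k−1} − 4^{k−1}) = (11·7 − 28)7^{k−1} − (11·4 − 28)4^{k−1} = 49·7^{k−1} − 16·4^{k−1} = 7^{k+1} − 4^{k+1}.
This completes the inductive step, so S[m] = 7^m − 4^m for all m ≥ 1.

S[m] = 7^m − 4^m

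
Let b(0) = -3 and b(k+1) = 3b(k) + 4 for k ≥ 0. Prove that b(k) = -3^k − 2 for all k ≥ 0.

Base case: b(0) = -3, and -3^0 − 2 = -1 − 2 = -3.
Assume b(j) = -3^j − 2 for some j ≥ 0.
Then b(j+1) = 3b(j) + 4 = 3·(-3^j − 2) + 4 = -3^{j+1} − 6 + 4 = -3^{j+1} − 2.
By induction, b(k) = -3^k − 2 for all k ≥ 0.

b(k) = -3^k − 2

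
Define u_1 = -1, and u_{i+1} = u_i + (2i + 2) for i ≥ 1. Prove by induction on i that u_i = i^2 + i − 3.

Base case: u_1 = -1, and 1^2 + 1 − 3 = -1.
Assume u_k = k^2 + k − 3.
Then u_{k+1} = u_k + (2k + 2) = (k^2 + k − 3) + (2k + 2) = k^2 + 3k − 1,
and (k+1)^2 + (k+1) − 3 = k^2 + 3k − 1.
By induction, u_i = i^2 + i − 3 for all i ≥ 1.

u_i = i^2 + i − 3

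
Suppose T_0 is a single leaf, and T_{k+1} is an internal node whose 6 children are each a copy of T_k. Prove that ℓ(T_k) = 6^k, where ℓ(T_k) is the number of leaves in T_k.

Base case: ℓ(T_0) = 1, and 6^0 = 1.
Assume ℓ(T_r) = 6^r.
Then ℓ(T_{r+1}) = 6·ℓ(T_r) = 6·6^r = 6^{r+1}.
This completes the inductive step, so ℓ(T_k) = 6^k for all k ≥ 0.

ℓ(T_k) = 6^k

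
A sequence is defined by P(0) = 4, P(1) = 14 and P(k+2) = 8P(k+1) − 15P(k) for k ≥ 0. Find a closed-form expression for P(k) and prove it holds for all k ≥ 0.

Claim: P(k) = 3·3^k + 5^k.

Base cases: P(0) = 4 and 3·3^0 + 5^0 = 4; P(1) = 14 and 3·3^1 + 5^1 = 14.
Assume P(i) = 3·3^i + 5^i for all 0 ≤ i ≤ j, where j ≥ 1.
Then P(j+1) = 8P(j) − 15P(j−1) = 8·(3·3^j + 5^j) − 15·(3·3^{j−1} + 5^{j−1}) = 3·(8·3 − 15)3^{j−1} + (8·5 − 15)5^{j−1} = 27·3^{j−1} + 25·5^{j−1} = 3·3^{j+1} + 5^{j+1}.
Hence P(k) = 3·3^k + 5^k for every k ≥ 0, by strong induction.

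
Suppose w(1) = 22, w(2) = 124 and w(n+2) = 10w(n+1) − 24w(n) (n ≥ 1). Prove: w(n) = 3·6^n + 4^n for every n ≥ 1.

Base cases: w(1) = 22 and 3·6^1 + 4^1 = 22; w(2) = 124 and 3·6^2 + 4^2 = 124.
Assume w(j) = 3·6^j + 4^j for all 1 ≤ j ≤ m, where m ≥ 2.
Then w(m+1) = 10w(m) − 24w(m−1) = 10·(3·6^m + 4^m) − 24·(3·6^{m−1} + 4^{m−1}) = 3·(10·6 − 24)6^{m−1} + (10·4 − 24)4^{m−1} = 108·6^{m−1} + 16·4^{m−1} = 3·6^{m+1} + 4^{m+1}.
This completes the inductive step, so w(n) = 3·6^n + 4^n for all n ≥ 1.

w(n) = 3·6^n + 4^n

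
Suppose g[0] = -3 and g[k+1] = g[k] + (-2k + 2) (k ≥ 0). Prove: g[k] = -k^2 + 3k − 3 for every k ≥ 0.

Base case: g[0] = -3, and -0^2 + 3·0 − 3 = -3.
Assume g[r] = -r^2 + 3r − 3.
Then g[r+1] = g[r] + (-2r + 2) = (-r^2 + 3r − 3) + (-2r + 2) = -r^2 + r − 1,
and -(r+1)^2 + 3·(r+1) − 3 = -r^2 + r − 1.
This completes the inductive step, so g[k] = -k^2 + 3k − 3 for all k ≥ 0.

g[k] = -k^2 + 3k − 3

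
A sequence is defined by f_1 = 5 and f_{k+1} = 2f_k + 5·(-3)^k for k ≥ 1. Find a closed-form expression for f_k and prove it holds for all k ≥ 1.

Claim: f_k = 2^k − (-3)^k.

Base case: f_1 = 5, and 2^1 − (-3)^1 = 2 + 3 = 5.
Assume f_m = 2^m − (-3)^m for some m ≥ 1.
Then f_{m+1} = 2f_m + 5·(-3)^m = 2·(2^m − (-3)^m) + 5·(-3)^m = 2^{m+1} − 2·(-3)^m + 5·(-3)^m = 2^{m+1} + 3·(-3)^m = 2^{m+1} − (-3)^{m+1}.
Hence f_k = 2^k − (-3)^k for every k ≥ 1, by induction.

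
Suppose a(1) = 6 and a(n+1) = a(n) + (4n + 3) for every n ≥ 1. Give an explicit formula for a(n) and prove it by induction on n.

Claim: a(n) = 2n^2 + n + 3.

Base case: a(1) = 6, and 2·1^2 + 1 + 3 = 6.
Assume a(j) = 2j^2 + j + 3.
Then a(j+1) = a(j) + (4j + 3) = (2j^2 + j + 3) + (4j + 3) = 2j^2 + 5j + 6,
and 2·(j+1)^2 + (j+1) + 3 = 2j^2 + 5j + 6.
By induction, a(n) = 2n^2 + n + 3 for all n ≥ 1.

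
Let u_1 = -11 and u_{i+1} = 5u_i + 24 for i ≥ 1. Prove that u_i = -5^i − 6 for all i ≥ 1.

Base case: u_1 = -11, and -5^1 − 6 = -5 − 6 = -11.
Assume u_j = -5^j − 6 for some j ≥ 1.
Then u_{j+1} = 5u_j + 24 = 5·(-5^j − 6) + 24 = -5^{j+1} − 30 + 24 = -5^{j+1} − 6.
So the formula holds for j+1, and by induction u_i = -5^i − 6 for all i ≥ 1.

u_i = -5^i − 6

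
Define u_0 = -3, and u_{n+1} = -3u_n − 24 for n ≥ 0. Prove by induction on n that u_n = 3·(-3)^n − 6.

Base case: u_0 = -3, and 3·(-3)^0 − 6 = 3 − 6 = -3.
Assume u_k = 3·(-3)^k − 6 for some k ≥ 0.
Then u_{k+1} = -3u_k − 24 = -3·(3·(-3)^k − 6) − 24 = -9·(-3)^k + 18 − 24 = 3·(-3)^{k+1} − 6.
By induction, u_n = 3·(-3)^n − 6 for all n ≥ 0.

u_n = 3·(-3)^n − 6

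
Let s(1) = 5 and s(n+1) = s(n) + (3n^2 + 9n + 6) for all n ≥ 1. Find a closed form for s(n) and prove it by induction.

Claim: s(n) = n^3 + 3n^2 + 2n − 1.

Base case: s(1) = 5, and 1^3 + 3·1^2 + 2·1 − 1 = 5.
Assume s(r) = r^3 + 3r^2 + 2r − 1.
Then s(r+1) = s(r) + (3r^2 + 9r + 6) = (r^3 + 3r^2 + 2r − 1) + (3r^2 + 9r + 6) = r^3 + 6r^2 + 11r + 5,
and (r+1)^3 + 3·(r+1)^2 + 2·(r+1) − 1 = r^3 + 6r^2 + 11r + 5.
Hence s(n) = n^3 + 3n^2 + 2n − 1 for every n ≥ 1, by induction.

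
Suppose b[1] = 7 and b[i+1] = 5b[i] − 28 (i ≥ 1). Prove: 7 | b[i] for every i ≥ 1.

Base case: b[1] = 7 = 7·1, so 7 | b[1].
Assume 7 | b[m], so b[m] = 7t for some integer t.
Then b[m+1] = 5b[m] − 28 = 5·(7t) − 28 = 7(5t − 4), so 7 | b[m+1].
Hence 7 | b[i] for every i ≥ 1, by induction.

7 | b[i]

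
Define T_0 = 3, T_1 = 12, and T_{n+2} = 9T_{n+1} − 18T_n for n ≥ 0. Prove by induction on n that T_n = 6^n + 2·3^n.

Base cases: T_0 = 3 and 6^0 + 2·3^0 = 3; T_1 = 12 and 6^1 + 2·3^1 = 12.
Assume T_j = 6^j + 2·3^j for all 0 ≤ j ≤ k, where k ≥ 1.
Then T_{k+1} = 9T_k − 18T_{k−1} = 9·(6^k + 2·3^k) − 18·(6^{k−1} + 2·3^{k−1}) = (9·6 − 18)6^{k−1} + 2·(9·3 − 18)3^{k−1} = 36·6^{k−1} + 18·3^{k−1} = 6^{k+1} + 2·3^{k+1}.
So the formula holds for k+1, and by strong induction T_n = 6^n + 2·3^n for all n ≥ 0.

T_n = 6^n + 2·3^n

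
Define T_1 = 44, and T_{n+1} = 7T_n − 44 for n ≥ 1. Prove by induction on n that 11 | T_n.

Base case: T_1 = 44 = 11·4, so 11 | T_1.
Assume 11 | T_r, so T_r = 11t for some integer t.
Then T_{r+1} = 7T_r − 44 = 7·(11t) − 44 = 11(7t − 4), so 11 | T_{r+1}.
By induction, 11 | T_n for all n ≥ 1.

11 | T_n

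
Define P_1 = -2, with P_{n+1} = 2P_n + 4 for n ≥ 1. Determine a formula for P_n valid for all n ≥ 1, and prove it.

Claim: P_n = 2^n − 4.

Base case: P_1 = -2, and 2^1 − 4 = 2 − 4 = -2.
Assume P_m = 2^m − 4 for some m ≥ 1.
Then P_{m+1} = 2P_m + 4 = 2·(2^m − 4) + 4 = 2^{m+1} − 8 + 4 = 2^{m+1} − 4.
Hence P_n = 2^n − 4 for every n ≥ 1, by induction.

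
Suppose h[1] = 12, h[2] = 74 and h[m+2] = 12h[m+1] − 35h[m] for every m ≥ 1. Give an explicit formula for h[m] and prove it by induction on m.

Claim: h[m] = 7^m + 5^m.

Base cases: h[1] = 12 and 7^1 + 5^1 = 12; h[2] = 74 and 7^2 + 5^2 = 74.
Assume h[j] = 7^j + 5^j for all 1 ≤ j ≤ r, where r ≥ 2.
Then h[r+1] = 12h[r] − 35h[r−1] = 12·(7^r + 5^r) − 35·(7^{r−1} + 5^{r−1}) = (12·7 − 35)7^{r−1} + (12·5 − 35)5^{r−1} = 49·7^{r−1} + 25·5^{r−1} = 7^{r+1} + 5^{r+1}.
Hence h[m] = 7^m + 5^m for every m ≥ 1, by strong induction.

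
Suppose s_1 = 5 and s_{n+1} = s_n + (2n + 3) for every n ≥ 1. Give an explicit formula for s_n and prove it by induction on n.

Claim: s_n = n^2 + 2n + 2.

Base case: s_1 = 5, and 1^2 + 2·1 + 2 = 5.
Assume s_k = k^2 + 2k + 2.
Then s_{k+1} = s_k + (2k + 3) = (k^2 + 2k + 2) + (2k + 3) = k^2 + 4k + 5,
and (k+1)^2 + 2·(k+1) + 2 = k^2 + 4k + 5.
This completes the inductive step, so s_n = n^2 + 2n + 2 for all n ≥ 1.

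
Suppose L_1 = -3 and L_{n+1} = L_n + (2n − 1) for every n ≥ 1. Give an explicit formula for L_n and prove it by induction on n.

Claim: L_n = n^2 − 2n − 2.

Base case: L_1 = -3, and 1^2 − 2·1 − 2 = -3.
Assume L_r = r^2 − 2r − 2.
Then L_{r+1} = L_r + (2r − 1) = (r^2 − 2r − 2) + (2r − 1) = r^2 − 3,
and (r+1)^2 − 2·(r+1) − 2 = r^2 − 3.
Hence L_n = n^2 − 2n − 2 for every n ≥ 1, by induction.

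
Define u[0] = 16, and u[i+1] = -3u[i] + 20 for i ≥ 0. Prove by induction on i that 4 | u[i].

Base case: u[0] = 16 = 4·4, so 4 | u[0].
Assume 4 | u[j], so u[j] = 4t for some integer t.
Then u[j+1] = -3u[j] + 20 = -3·(4t) + 20 = 4(-3t + 5), so 4 | u[j+1].
This completes the inductive step, so 4 | u[i] for all i ≥ 0.

4 | u[i]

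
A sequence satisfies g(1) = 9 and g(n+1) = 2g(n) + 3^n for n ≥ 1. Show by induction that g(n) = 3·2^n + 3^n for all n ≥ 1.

Base case: g(1) = 9, and 3·2^1 + 3^1 = 6 + 3 = 9.
Assume g(k) = 3·2^k + 3^k for some k ≥ 1.
Then g(k+1) = 2g(k) + 3^k = 2·(3·2^k + 3^k) + 3^k = 3·2^{k+1} + 2·3^k + 3^k = 3·2^{k+1} + 3·3^k = 3·2^{k+1} + 3^{k+1}.
By induction, g(n) = 3·2^n + 3^n for all n ≥ 1.

g(n) = 3·2^n + 3^n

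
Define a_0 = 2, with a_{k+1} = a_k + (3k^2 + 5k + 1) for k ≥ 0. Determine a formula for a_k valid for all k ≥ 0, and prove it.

Claim: a_k = k^3 + k^2 − k + 2.

Base case: a_0 = 2, and 0^3 + 0^2 − 0 + 2 = 2.
Assume a_j = j^3 + j^2 − j + 2.
Then a_{j+1} = a_j + (3j^2 + 5j + 1) = (j^3 + j^2 − j + 2) + (3j^2 + 5j + 1) = j^3 + 4j^2 + 4j + 3,
and (j+1)^3 + (j+1)^2 − (j+1) + 2 = j^3 + 4j^2 + 4j + 3.
By induction, a_k = k^3 + k^2 − k + 2 for all k ≥ 0.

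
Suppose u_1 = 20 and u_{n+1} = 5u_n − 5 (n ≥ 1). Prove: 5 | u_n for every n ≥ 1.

Base case: u_1 = 20 = 5·4, so 5 | u_1.
Assume 5 | u_r, so u_r = 5t for some integer t.
Then u_{r+1} = 5u_r − 5 = 5·(5t) − 5 = 5(5t − 1), so 5 | u_{r+1}.
Hence 5 | u_n for every n ≥ 1, by induction.

5 | u_n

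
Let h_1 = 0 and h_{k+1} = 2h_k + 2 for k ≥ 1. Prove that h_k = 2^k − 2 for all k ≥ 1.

Base case: h_1 = 0, and 2^1 − 2 = 2 − 2 = 0.
Assume h_r = 2^r − 2 for some r ≥ 1.
Then h_{r+1} = 2h_r + 2 = 2·(2^r − 2) + 2 = 2^{r+1} − 4 + 2 = 2^{r+1} − 2.
By induction, h_k = 2^k − 2 for all k ≥ 1.

h_k = 2^k − 2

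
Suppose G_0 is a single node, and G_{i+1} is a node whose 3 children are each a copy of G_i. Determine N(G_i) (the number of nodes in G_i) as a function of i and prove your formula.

Claim: N(G_i) = (3^{i+1} − 1)/2.

Base case: N(G_0) = 1, and (3^{0+1} − 1)/2 = 1.
Assume N(G_m) = (3^{m+1} − 1)/2.
Then N(G_{m+1}) = 1 + 3N(G_m) = 1 + 3·(3^{m+1} − 1)/2 = 1 + (3^{m+2} − 3)/2 = (2 + 3^{m+2} − 3)/2 = (3^{m+2} − 1)/2.
By induction, N(G_i) = (3^{i+1} − 1)/2 for all i ≥ 0.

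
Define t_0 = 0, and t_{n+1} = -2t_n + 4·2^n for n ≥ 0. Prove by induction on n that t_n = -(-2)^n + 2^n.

Base case: t_0 = 0, and -(-2)^0 + 2^0 = -1 + 1 = 0.
Assume t_j = -(-2)^j + 2^j for some j ≥ 0.
Then t_{j+1} = -2t_j + 4·2^j = -2·(-(-2)^j + 2^j) + 4·2^j = -(-2)^{j+1} − 2·2^j + 4·2^j = -(-2)^{j+1} + 2·2^j = -(-2)^{j+1} + 2^{j+1}.
Hence t_n = -(-2)^n + 2^n for every n ≥ 0, by induction.

t_n = -(-2)^n + 2^n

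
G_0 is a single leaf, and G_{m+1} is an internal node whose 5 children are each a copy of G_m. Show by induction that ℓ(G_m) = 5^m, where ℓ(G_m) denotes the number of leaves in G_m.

Base case: ℓ(G_0) = 1, and 5^0 = 1.
Assume ℓ(G_k) = 5^k.
Then ℓ(G_{k+1}) = 5·ℓ(G_k) = 5·5^k = 5^{k+1}.
Hence ℓ(G_m) = 5^m for every m ≥ 0, by induction.

ℓ(G_m) = 5^m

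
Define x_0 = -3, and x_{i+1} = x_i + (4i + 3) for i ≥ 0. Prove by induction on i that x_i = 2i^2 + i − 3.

Base case: x_0 = -3, and 2·0^2 + 0 − 3 = -3.
Assume x_r = 2r^2 + r − 3.
Then x_{r+1} = x_r + (4r + 3) = (2r^2 + r − 3) + (4r + 3) = 2r^2 + 5r,
and 2·(r+1)^2 + (r+1) − 3 = 2r^2 + 5r.
By induction, x_i = 2i^2 + i − 3 for all i ≥ 0.

x_i = 2i^2 + i − 3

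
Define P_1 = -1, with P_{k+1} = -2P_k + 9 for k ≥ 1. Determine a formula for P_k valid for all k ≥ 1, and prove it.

Claim: P_k = 2·(-2)^k + 3.

Base case: P_1 = -1, and 2·(-2)^1 + 3 = -4 + 3 = -1.
Assume P_j = 2·(-2)^j + 3 for some j ≥ 1.
Then P_{j+1} = -2P_j + 9 = -2·(2·(-2)^j + 3) + 9 = -4·(-2)^j − 6 + 9 = 2·(-2)^{j+1} + 3.
Hence P_k = 2·(-2)^k + 3 for every k ≥ 1, by induction.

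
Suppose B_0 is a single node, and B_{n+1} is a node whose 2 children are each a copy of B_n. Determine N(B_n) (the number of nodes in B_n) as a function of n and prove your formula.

Claim: N(B_n) = 2^{n+1} − 1.

Base case: N(B_0) = 1, and 2^{0+1} − 1 = 1.
Assume N(B_j) = 2^{j+1} − 1.
Then N(B_{j+1}) = 1 + 2N(B_j) = 1 + 2(2^{j+1} − 1) = 2^{j+2} − 2 + 1 = 2^{j+2} − 1.
This completes the inductive step, so N(B_n) = 2^{n+1} − 1 for all n ≥ 0.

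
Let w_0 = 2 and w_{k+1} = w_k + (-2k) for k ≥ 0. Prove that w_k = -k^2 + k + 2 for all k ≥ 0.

Base case: w_0 = 2, and -0^2 + 0 + 2 = 2.
Assume w_r = -r^2 + r + 2.
Then w_{r+1} = w_r + (-2r) = (-r^2 + r + 2) + (-2r) = -r^2 − r + 2,
and -(r+1)^2 + (r+1) + 2 = -r^2 − r + 2.
Hence w_k = -k^2 + k + 2 for every k ≥ 0, by induction.

w_k = -k^2 + k + 2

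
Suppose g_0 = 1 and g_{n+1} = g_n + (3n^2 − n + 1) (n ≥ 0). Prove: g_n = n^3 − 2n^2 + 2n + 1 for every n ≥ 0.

Base case: g_0 = 1, and 0^3 − 2·0^2 + 2·0 + 1 = 1.
Assume g_m = m^3 − 2m^2 + 2m + 1.
Then g_{m+1} = g_m + (3m^2 − m + 1) = (m^3 − 2m^2 + 2m + 1) + (3m^2 − m + 1) = m^3 + m^2 + m + 2,
and (m+1)^3 − 2·(m+1)^2 + 2·(m+1) + 1 = m^3 + m^2 + m + 2.
Hence g_n = n^3 − 2n^2 + 2n + 1 for every n ≥ 0, by induction.

g_n = n^3 − 2n^2 + 2n + 1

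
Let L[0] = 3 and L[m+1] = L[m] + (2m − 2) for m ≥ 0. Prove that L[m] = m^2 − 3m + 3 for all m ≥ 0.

Base case: L[0] = 3, and 0^2 − 3·0 + 3 = 3.
Assume L[k] = k^2 − 3k + 3.
Then L[k+1] = L[k] + (2k − 2) = (k^2 − 3k + 3) + (2k − 2) = k^2 − k + 1,
and (k+1)^2 − 3·(k+1) + 3 = k^2 − k + 1.
This completes the inductive step, so L[m] = m^2 − 3m + 3 for all m ≥ 0.

L[m] = m^2 − 3m + 3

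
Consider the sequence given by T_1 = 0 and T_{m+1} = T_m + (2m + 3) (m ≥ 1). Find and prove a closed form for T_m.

Claim: T_m = m^2 + 2m − 3.

Base case: T_1 = 0, and 1^2 + 2·1 − 3 = 0.
Assume T_j = j^2 + 2j − 3.
Then T_{j+1} = T_j + (2j + 3) = (j^2 + 2j − 3) + (2j + 3) = j^2 + 4j,
and (j+1)^2 + 2·(j+1) − 3 = j^2 + 4j.
Hence T_m = m^2 + 2m − 3 for every m ≥ 1, by induction.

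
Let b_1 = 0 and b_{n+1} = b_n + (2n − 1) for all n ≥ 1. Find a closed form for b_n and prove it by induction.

Claim: b_n = n^2 − 2n + 1.

Base case: b_1 = 0, and 1^2 − 2·1 + 1 = 0.
Assume b_k = k^2 − 2k + 1.
Then b_{k+1} = b_k + (2k − 1) = (k^2 − 2k + 1) + (2k − 1) = k^2,
and (k+1)^2 − 2·(k+1) + 1 = k^2.
By induction, b_n = n^2 − 2n + 1 for all n ≥ 1.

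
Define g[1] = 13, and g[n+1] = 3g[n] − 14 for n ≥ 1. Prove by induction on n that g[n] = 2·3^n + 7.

Base case: g[1] = 13, and 2·3^1 + 7 = 6 + 7 = 13.
Assume g[r] = 2·3^r + 7 for some r ≥ 1.
Then g[r+1] = 3g[r] − 14 = 3·(2·3^r + 7) − 14 = 6·3^r + 21 − 14 = 2·3^{r+1} + 7.
This completes the inductive step, so g[n] = 2·3^n + 7 for all n ≥ 1.

g[n] = 2·3^n + 7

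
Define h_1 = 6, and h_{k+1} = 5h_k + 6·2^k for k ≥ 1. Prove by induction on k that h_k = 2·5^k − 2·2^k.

Base case: h_1 = 6, and 2·5^1 − 2·2^1 = 10 − 4 = 6.
Assume h_m = 2·5^m − 2·2^m for some m ≥ 1.
Then h_{m+1} = 5h_m + 6·2^m = 5·(2·5^m − 2·2^m) + 6·2^m = 2·5^{m+1} − 10·2^m + 6·2^m = 2·5^{m+1} − 4·2^m = 2·5^{m+1} − 2·2^{m+1}.
This completes the inductive step, so h_k = 2·5^k − 2·2^k for all k ≥ 1.

h_k = 2·5^k − 2·2^k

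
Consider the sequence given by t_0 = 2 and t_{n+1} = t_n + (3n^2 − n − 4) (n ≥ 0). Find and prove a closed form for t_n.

Claim: t_n = n^3 − 2n^2 − 3n + 2.

Base case: t_0 = 2, and 0^3 − 2·0^2 − 3·0 + 2 = 2.
Assume t_j = j^3 − 2j^2 − 3j + 2.
Then t_{j+1} = t_j + (3j^2 − j − 4) = (j^3 − 2j^2 − 3j + 2) + (3j^2 − j − 4) = j^3 + j^2 − 4j − 2,
and (j+1)^3 − 2·(j+1)^2 − 3·(j+1) + 2 = j^3 + j^2 − 4j − 2.
By induction, t_n = n^3 − 2n^2 − 3n + 2 for all n ≥ 0.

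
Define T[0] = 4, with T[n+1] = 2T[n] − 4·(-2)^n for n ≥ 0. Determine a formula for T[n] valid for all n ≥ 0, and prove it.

Claim: T[n] = 3·2^n + (-2)^n.

Base case: T[0] = 4, and 3·2^0 + (-2)^0 = 3 + 1 = 4.
Assume T[k] = 3·2^k + (-2)^k for some k ≥ 0.
Then T[k+1] = 2T[k] − 4·(-2)^k = 2·(3·2^k + (-2)^k) − 4·(-2)^k = 3·2^{k+1} + 2·(-2)^k − 4·(-2)^k = 3·2^{k+1} − 2·(-2)^k = 3·2^{k+1} + (-2)^{k+1}.
By induction, T[n] = 3·2^n + (-2)^n for all n ≥ 0.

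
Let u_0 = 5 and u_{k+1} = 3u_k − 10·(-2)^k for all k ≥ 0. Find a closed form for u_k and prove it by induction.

Claim: u_k = 3·3^k + 2·(-2)^k.

Base case: u_0 = 5, and 3·3^0 + 2·(-2)^0 = 3 + 2 = 5.
Assume u_m = 3·3^m + 2·(-2)^m for some m ≥ 0.
Then u_{m+1} = 3u_m − 10·(-2)^m = 3·(3·3^m + 2·(-2)^m) − 10·(-2)^m = 3·3^{m+1} + 6·(-2)^m − 10·(-2)^m = 3·3^{m+1} − 4·(-2)^m = 3·3^{m+1} + 2·(-2)^{m+1}.
This completes the inductive step, so u_k = 3·3^k + 2·(-2)^k for all k ≥ 0.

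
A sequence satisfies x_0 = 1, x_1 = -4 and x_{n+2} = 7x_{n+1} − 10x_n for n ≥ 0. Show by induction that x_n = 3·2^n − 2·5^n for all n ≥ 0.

Base cases: x_0 = 1 and 3·2^0 − 2·5^0 = 1; x_1 = -4 and 3·2^1 − 2·5^1 = -4.
Assume x_i = 3·2^i − 2·5^i for all 0 ≤ i ≤ j, where j ≥ 1.
Then x_{j+1} = 7x_j − 10x_{j−1} = 7·(3·2^j − 2·5^j) − 10·(3·2^{j−1} − 2·5^{j−1}) = 3·(7·2 − 10)2^{j−1} − 2·(7·5 − 10)5^{j−1} = 12·2^{j−1} − 50·5^{j−1} = 3·2^{j+1} − 2·5^{j+1}.
This completes the inductive step, so x_n = 3·2^n − 2·5^n for all n ≥ 0.

x_n = 3·2^n − 2·5^n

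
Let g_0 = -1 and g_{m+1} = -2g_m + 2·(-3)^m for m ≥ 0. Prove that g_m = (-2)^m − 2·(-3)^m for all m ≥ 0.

Base case: g_0 = -1, and (-2)^0 − 2·(-3)^0 = 1 − 2 = -1.
Assume g_k = (-2)^k − 2·(-3)^k for some k ≥ 0.
Then g_{k+1} = -2g_k + 2·(-3)^k = -2·((-2)^k − 2·(-3)^k) + 2·(-3)^k = (-2)^{k+1} + 4·(-3)^k + 2·(-3)^k = (-2)^{k+1} + 6·(-3)^k = (-2)^{k+1} − 2·(-3)^{k+1}.
By induction, g_m = (-2)^m − 2·(-3)^m for all m ≥ 0.

g_m = (-2)^m − 2·(-3)^m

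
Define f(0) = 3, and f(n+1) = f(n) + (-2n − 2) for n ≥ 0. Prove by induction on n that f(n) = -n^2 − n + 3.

Base case: f(0) = 3, and -0^2 − 0 + 3 = 3.
Assume f(k) = -k^2 − k + 3.
Then f(k+1) = f(k) + (-2k − 2) = (-k^2 − k + 3) + (-2k − 2) = -k^2 − 3k + 1,
and -(k+1)^2 − (k+1) + 3 = -k^2 − 3k + 1.
By induction, f(n) = -n^2 − n + 3 for all n ≥ 0.

f(n) = -n^2 − n + 3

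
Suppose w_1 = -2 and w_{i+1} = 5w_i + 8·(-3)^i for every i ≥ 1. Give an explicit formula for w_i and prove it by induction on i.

Claim: w_i = -5^i − (-3)^i.

Base case: w_1 = -2, and -5^1 − (-3)^1 = -5 + 3 = -2.
Assume w_r = -5^r − (-3)^r for some r ≥ 1.
Then w_{r+1} = 5w_r + 8·(-3)^r = 5·(-5^r − (-3)^r) + 8·(-3)^r = -5^{r+1} − 5·(-3)^r + 8·(-3)^r = -5^{r+1} + 3·(-3)^r = -5^{r+1} − (-3)^{r+1}.
So the formula holds for r+1, and by induction w_i = -5^i − (-3)^i for all i ≥ 1.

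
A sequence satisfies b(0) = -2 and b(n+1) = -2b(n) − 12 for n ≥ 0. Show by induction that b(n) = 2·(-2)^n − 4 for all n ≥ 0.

Base case: b(0) = -2, and 2·(-2)^0 − 4 = 2 − 4 = -2.
Assume b(r) = 2·(-2)^r − 4 for some r ≥ 0.
Then b(r+1) = -2b(r) − 12 = -2·(2·(-2)^r − 4) − 12 = -4·(-2)^r + 8 − 12 = 2·(-2)^{r+1} − 4.
This completes the inductive step, so b(n) = 2·(-2)^n − 4 for all n ≥ 0.

b(n) = 2·(-2)^n − 4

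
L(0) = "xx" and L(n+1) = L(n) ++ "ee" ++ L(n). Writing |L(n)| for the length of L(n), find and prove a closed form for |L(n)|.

Claim: |L(n)| = 2^{n+2} − 2.

Base case: |L(0)| = 2, and 2^{0+2} − 2 = 2.
Assume |L(j)| = 2^{j+2} − 2.
Then |L(j+1)| = |L(j)| + 2 + |L(j)| = 2|L(j)| + 2 = 2(2^{j+2} − 2) + 2 = 2^{j+3} − 4 + 2 = 2^{j+3} − 2.
So the formula holds for j+1, and by induction |L(n)| = 2^{n+2} − 2 for all n ≥ 0.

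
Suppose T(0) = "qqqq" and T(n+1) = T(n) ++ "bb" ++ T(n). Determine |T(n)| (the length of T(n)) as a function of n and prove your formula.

Claim: |T(n)| = 6·2^n − 2.

Base case: |T(0)| = 4, and 6·2^0 − 2 = 4.
Assume |T(r)| = 6·2^r − 2.
Then |T(r+1)| = |T(r)| + 2 + |T(r)| = 2|T(r)| + 2 = 2(6·2^r − 2) + 2 = 6·2^{r+1} − 4 + 2 = 6·2^{r+1} − 2.
Hence |T(n)| = 6·2^n − 2 for every n ≥ 0, by induction.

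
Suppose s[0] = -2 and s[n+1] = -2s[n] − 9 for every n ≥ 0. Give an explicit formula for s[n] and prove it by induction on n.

Claim: s[n] = (-2)^n − 3.

Base case: s[0] = -2, and (-2)^0 − 3 = 1 − 3 = -2.
Assume s[j] = (-2)^j − 3 for some j ≥ 0.
Then s[j+1] = -2s[j] − 9 = -2·((-2)^j − 3) − 9 = -2·(-2)^j + 6 − 9 = (-2)^{j+1} − 3.
Hence s[n] = (-2)^n − 3 for every n ≥ 0, by induction.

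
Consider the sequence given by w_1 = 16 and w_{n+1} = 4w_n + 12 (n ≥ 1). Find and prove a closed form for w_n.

Claim: w_n = 5·4^n − 4.

Base case: w_1 = 16, and 5·4^1 − 4 = 20 − 4 = 16.
Assume w_k = 5·4^k − 4 for some k ≥ 1.
Then w_{k+1} = 4w_k + 12 = 4·(5·4^k − 4) + 12 = 20·4^k − 16 + 12 = 5·4^{k+1} − 4.
Hence w_n = 5·4^n − 4 for every n ≥ 1, by induction.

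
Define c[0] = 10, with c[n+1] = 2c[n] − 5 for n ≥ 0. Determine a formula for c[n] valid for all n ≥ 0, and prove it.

Claim: c[n] = 5·2^n + 5.

Base case: c[0] = 10, and 5·2^0 + 5 = 5 + 5 = 10.
Assume c[m] = 5·2^m + 5 for some m ≥ 0.
Then c[m+1] = 2c[m] − 5 = 2·(5·2^m + 5) − 5 = 10·2^m + 10 − 5 = 5·2^{m+1} + 5.
So the formula holds for m+1, and by induction c[n] = 5·2^n + 5 for all n ≥ 0.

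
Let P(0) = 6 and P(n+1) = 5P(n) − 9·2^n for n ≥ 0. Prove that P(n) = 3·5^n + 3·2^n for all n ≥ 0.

Base case: P(0) = 6, and 3·5^0 + 3·2^0 = 3 + 3 = 6.
Assume P(j) = 3·5^j + 3·2^j for some j ≥ 0.
Then P(j+1) = 5P(j) − 9·2^j = 5·(3·5^j + 3·2^j) − 9·2^j = 3·5^{j+1} + 15·2^j − 9·2^j = 3·5^{j+1} + 6·2^j = 3·5^{j+1} + 3·2^{j+1}.
This completes the inductive step, so P(n) = 3·5^n + 3·2^n for all n ≥ 0.

P(n) = 3·5^n + 3·2^n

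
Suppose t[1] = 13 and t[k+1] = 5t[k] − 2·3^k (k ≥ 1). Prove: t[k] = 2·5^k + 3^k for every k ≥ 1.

Base case: t[1] = 13, and 2·5^1 + 3^1 = 10 + 3 = 13.
Assume t[j] = 2·5^j + 3^j for some j ≥ 1.
Then t[j+1] = 5t[j] − 2·3^j = 5·(2·5^j + 3^j) − 2·3^j = 2·5^{j+1} + 5·3^j − 2·3^j = 2·5^{j+1} + 3·3^j = 2·5^{j+1} + 3^{j+1}.
By induction, t[k] = 2·5^k + 3^k for all k ≥ 1.

t[k] = 2·5^k + 3^k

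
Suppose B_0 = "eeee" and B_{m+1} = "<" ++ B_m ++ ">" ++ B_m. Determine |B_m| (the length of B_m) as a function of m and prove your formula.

Claim: |B_m| = 6·2^m − 2.

Base case: |B_0| = 4, and 6·2^0 − 2 = 4.
Assume |B_j| = 6·2^j − 2.
Then |B_{j+1}| = 1 + |B_j| + 1 + |B_j| = 2|B_j| + 2 = 2(6·2^j − 2) + 2 = 6·2^{j+1} − 4 + 2 = 6·2^{j+1} − 2.
This completes the inductive step, so |B_m| = 6·2^m − 2 for all m ≥ 0.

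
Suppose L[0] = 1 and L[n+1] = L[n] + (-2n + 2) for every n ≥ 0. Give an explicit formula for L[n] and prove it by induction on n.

Claim: L[n] = -n^2 + 3n + 1.

Base case: L[0] = 1, and -0^2 + 3·0 + 1 = 1.
Assume L[k] = -k^2 + 3k + 1.
Then L[k+1] = L[k] + (-2k + 2) = (-k^2 + 3k + 1) + (-2k + 2) = -k^2 + k + 3,
and -(k+1)^2 + 3·(k+1) + 1 = -k^2 + k + 3.
By induction, L[n] = -n^2 + 3n + 1 for all n ≥ 0.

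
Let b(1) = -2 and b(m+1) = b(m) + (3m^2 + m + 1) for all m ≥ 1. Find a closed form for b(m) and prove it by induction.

Claim: b(m) = m^3 − m^2 + m − 3.

Base case: b(1) = -2, and 1^3 − 1^2 + 1 − 3 = -2.
Assume b(r) = r^3 − r^2 + r − 3.
Then b(r+1) = b(r) + (3r^2 + r + 1) = (r^3 − r^2 + r − 3) + (3r^2 + r + 1) = r^3 + 2r^2 + 2r − 2,
and (r+1)^3 − (r+1)^2 + (r+1) − 3 = r^3 + 2r^2 + 2r − 2.
By induction, b(m) = m^3 − m^2 + m − 3 for all m ≥ 1.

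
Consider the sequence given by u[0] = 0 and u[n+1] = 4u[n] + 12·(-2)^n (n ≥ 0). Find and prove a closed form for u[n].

Claim: u[n] = 2·4^n − 2·(-2)^n.

Base case: u[0] = 0, and 2·4^0 − 2·(-2)^0 = 2 − 2 = 0.
Assume u[k] = 2·4^k − 2·(-2)^k for some k ≥ 0.
Then u[k+1] = 4u[k] + 12·(-2)^k = 4·(2·4^k − 2·(-2)^k) + 12·(-2)^k = 2·4^{k+1} − 8·(-2)^k + 12·(-2)^k = 2·4^{k+1} + 4·(-2)^k = 2·4^{k+1} − 2·(-2)^{k+1}.
So the formula holds for k+1, and by induction u[n] = 2·4^n − 2·(-2)^n for all n ≥ 0.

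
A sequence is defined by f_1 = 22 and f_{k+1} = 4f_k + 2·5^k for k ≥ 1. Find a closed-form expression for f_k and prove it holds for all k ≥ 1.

Claim: f_k = 3·4^k + 2·5^k.

Base case: f_1 = 22, and 3·4^1 + 2·5^1 = 12 + 10 = 22.
Assume f_r = 3·4^r + 2·5^r for some r ≥ 1.
Then f_{r+1} = 4f_r + 2·5^r = 4·(3·4^r + 2·5^r) + 2·5^r = 3·4^{r+1} + 8·5^r + 2·5^r = 3·4^{r+1} + 10·5^r = 3·4^{r+1} + 2·5^{r+1}.
Hence f_k = 3·4^k + 2·5^k for every k ≥ 1, by induction.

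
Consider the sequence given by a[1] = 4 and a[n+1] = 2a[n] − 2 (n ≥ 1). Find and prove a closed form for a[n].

Claim: a[n] = 2^n + 2.

Base case: a[1] = 4, and 2^1 + 2 = 2 + 2 = 4.
Assume a[r] = 2^r + 2 for some r ≥ 1.
Then a[r+1] = 2a[r] − 2 = 2·(2^r + 2) − 2 = 2^{r+1} + 4 − 2 = 2^{r+1} + 2.
Hence a[n] = 2^n + 2 for every n ≥ 1, by induction.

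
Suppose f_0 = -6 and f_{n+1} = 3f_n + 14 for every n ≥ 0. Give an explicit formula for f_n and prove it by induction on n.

Claim: f_n = 3^n − 7.

Base case: f_0 = -6, and 3^0 − 7 = 1 − 7 = -6.
Assume f_k = 3^k − 7 for some k ≥ 0.
Then f_{k+1} = 3f_k + 14 = 3·(3^k − 7) + 14 = 3^{k+1} − 21 + 14 = 3^{k+1} − 7.
This completes the inductive step, so f_n = 3^n − 7 for all n ≥ 0.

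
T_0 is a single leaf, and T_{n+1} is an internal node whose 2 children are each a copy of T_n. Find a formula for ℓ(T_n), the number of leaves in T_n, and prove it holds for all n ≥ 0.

Claim: ℓ(T_n) = 2^n.

Base case: ℓ(T_0) = 1, and 2^0 = 1.
Assume ℓ(T_r) = 2^r.
Then ℓ(T_{r+1}) = 2·ℓ(T_r) = 2·2^r = 2^{r+1}.
This completes the inductive step, so ℓ(T_n) = 2^n for all n ≥ 0.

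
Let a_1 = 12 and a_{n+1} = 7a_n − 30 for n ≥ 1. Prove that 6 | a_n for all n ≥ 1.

Base case: a_1 = 12 = 6·2, so 6 | a_1.
Assume 6 | a_m, so a_m = 6t for some integer t.
Then a_{m+1} = 7a_m − 30 = 7·(6t) − 30 = 6(7t − 5), so 6 | a_{m+1}.
So the property holds for m+1, and by induction 6 | a_n for all n ≥ 1.

6 | a_n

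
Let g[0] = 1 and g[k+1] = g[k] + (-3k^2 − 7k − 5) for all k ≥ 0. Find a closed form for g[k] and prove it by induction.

Claim: g[k] = -k^3 − 2k^2 − 2k + 1.

Base case: g[0] = 1, and -0^3 − 2·0^2 − 2·0 + 1 = 1.
Assume g[j] = -j^3 − 2j^2 − 2j + 1.
Then g[j+1] = g[j] + (-3j^2 − 7j − 5) = (-j^3 − 2j^2 − 2j + 1) + (-3j^2 − 7j − 5) = -j^3 − 5j^2 − 9j − 4,
and -(j+1)^3 − 2·(j+1)^2 − 2·(j+1) + 1 = -j^3 − 5j^2 − 9j − 4.
Hence g[k] = -k^3 − 2k^2 − 2k + 1 for every k ≥ 0, by induction.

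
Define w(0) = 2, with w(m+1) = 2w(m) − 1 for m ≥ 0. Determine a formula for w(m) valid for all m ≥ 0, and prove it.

Claim: w(m) = 2^m + 1.

Base case: w(0) = 2, and 2^0 + 1 = 1 + 1 = 2.
Assume w(k) = 2^k + 1 for some k ≥ 0.
Then w(k+1) = 2w(k) − 1 = 2·(2^k + 1) − 1 = 2^{k+1} + 2 − 1 = 2^{k+1} + 1.
Hence w(m) = 2^m + 1 for every m ≥ 0, by induction.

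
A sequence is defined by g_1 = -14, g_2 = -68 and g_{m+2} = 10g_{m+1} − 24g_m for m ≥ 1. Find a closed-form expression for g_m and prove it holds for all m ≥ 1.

Claim: g_m = -6^m − 2·4^m.

Base cases: g_1 = -14 and -6^1 − 2·4^1 = -14; g_2 = -68 and -6^2 − 2·4^2 = -68.
Assume g_j = -6^j − 2·4^j for all 1 ≤ j ≤ r, where r ≥ 2.
Then g_{r+1} = 10g_r − 24g_{r−1} = 10·(-6^r − 2·4^r) − 24·(-6^{r−1} − 2·4^{r−1}) = -(10·6 − 24)6^{r−1} − 2·(10·4 − 24)4^{r−1} = -36·6^{r−1} − 32·4^{r−1} = -6^{r+1} − 2·4^{r+1}.
By strong induction, g_m = -6^m − 2·4^m for all m ≥ 1.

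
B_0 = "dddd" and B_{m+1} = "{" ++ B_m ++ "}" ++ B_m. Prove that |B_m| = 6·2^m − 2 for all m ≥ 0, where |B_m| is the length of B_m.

Base case: |B_0| = 4, and 6·2^0 − 2 = 4.
Assume |B_k| = 6·2^k − 2.
Then |B_{k+1}| = 1 + |B_k| + 1 + |B_k| = 2|B_k| + 2 = 2(6·2^k − 2) + 2 = 6·2^{k+1} − 4 + 2 = 6·2^{k+1} − 2.
This completes the inductive step, so |B_m| = 6·2^m − 2 for all m ≥ 0.

|B_m| = 6·2^m − 2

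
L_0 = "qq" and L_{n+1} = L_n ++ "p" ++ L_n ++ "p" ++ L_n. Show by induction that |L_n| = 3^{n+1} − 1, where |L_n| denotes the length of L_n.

Base case: |L_0| = 2, and 3^{0+1} − 1 = 2.
Assume |L_j| = 3^{j+1} − 1.
Then |L_{j+1}| = 3|L_j| + 2 = 3(3^{j+1} − 1) + 2 = 3^{j+2} − 3 + 2 = 3^{j+2} − 1.
By induction, |L_n| = 3^{n+1} − 1 for all n ≥ 0.

|L_n| = 3^{n+1} − 1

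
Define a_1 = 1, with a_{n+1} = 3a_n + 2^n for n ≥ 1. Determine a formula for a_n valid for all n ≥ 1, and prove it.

Claim: a_n = 3^n − 2^n.

Base case: a_1 = 1, and 3^1 − 2^1 = 3 − 2 = 1.
Assume a_j = 3^j − 2^j for some j ≥ 1.
Then a_{j+1} = 3a_j + 2^j = 3·(3^j − 2^j) + 2^j = 3^{j+1} − 3·2^j + 2^j = 3^{j+1} − 2·2^j = 3^{j+1} − 2^{j+1}.
This completes the inductive step, so a_n = 3^n − 2^n for all n ≥ 1.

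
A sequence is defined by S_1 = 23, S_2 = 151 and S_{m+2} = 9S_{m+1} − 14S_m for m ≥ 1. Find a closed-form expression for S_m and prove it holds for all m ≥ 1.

Claim: S_m = 3·7^m + 2^m.

Base cases: S_1 = 23 and 3·7^1 + 2^1 = 23; S_2 = 151 and 3·7^2 + 2^2 = 151.
Assume S_j = 3·7^j + 2^j for all 1 ≤ j ≤ k, where k ≥ 2.
Then S_{k+1} = 9S_k − 14S_{k−1} = 9·(3·7^k + 2^k) − 14·(3·7^{k−1} + 2^{k−1}) = 3·(9·7 − 14)7^{k−1} + (9·2 − 14)2^{k−1} = 147·7^{k−1} + 4·2^{k−1} = 3·7^{k+1} + 2^{k+1}.
So the formula holds for k+1, and by strong induction S_m = 3·7^m + 2^m for all m ≥ 1.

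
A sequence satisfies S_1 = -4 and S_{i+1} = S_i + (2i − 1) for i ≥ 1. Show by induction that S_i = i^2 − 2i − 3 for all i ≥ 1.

Base case: S_1 = -4, and 1^2 − 2·1 − 3 = -4.
Assume S_r = r^2 − 2r − 3.
Then S_{r+1} = S_r + (2r − 1) = (r^2 − 2r − 3) + (2r − 1) = r^2 − 4,
and (r+1)^2 − 2·(r+1) − 3 = r^2 − 4.
By induction, S_i = i^2 − 2i − 3 for all i ≥ 1.

S_i = i^2 − 2i − 3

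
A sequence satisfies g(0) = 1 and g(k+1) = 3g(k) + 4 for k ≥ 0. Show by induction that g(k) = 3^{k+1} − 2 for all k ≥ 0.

Base case: g(0) = 1, and 3^{0+1} − 2 = 3 − 2 = 1.
Assume g(j) = 3^{j+1} − 2 for some j ≥ 0.
Then g(j+1) = 3g(j) + 4 = 3·(3^{j+1} − 2) + 4 = 3^{j+2} − 6 + 4 = 3^{j+2} − 2.
By induction, g(k) = 3^{k+1} − 2 for all k ≥ 0.

g(k) = 3^{k+1} − 2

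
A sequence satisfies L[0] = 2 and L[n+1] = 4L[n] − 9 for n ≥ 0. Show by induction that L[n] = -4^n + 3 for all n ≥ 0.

Base case: L[0] = 2, and -4^0 + 3 = -1 + 3 = 2.
Assume L[j] = -4^j + 3 for some j ≥ 0.
Then L[j+1] = 4L[j] − 9 = 4·(-4^j + 3) − 9 = -4^{j+1} + 12 − 9 = -4^{j+1} + 3.
So the formula holds for j+1, and by induction L[n] = -4^n + 3 for all n ≥ 0.

L[n] = -4^n + 3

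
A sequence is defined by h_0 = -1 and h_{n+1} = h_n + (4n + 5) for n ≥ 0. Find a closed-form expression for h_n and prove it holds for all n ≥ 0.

Claim: h_n = 2n^2 + 3n − 1.

Base case: h_0 = -1, and 2·0^2 + 3·0 − 1 = -1.
Assume h_r = 2r^2 + 3r − 1.
Then h_{r+1} = h_r + (4r + 5) = (2r^2 + 3r − 1) + (4r + 5) = 2r^2 + 7r + 4,
and 2·(r+1)^2 + 3·(r+1) − 1 = 2r^2 + 7r + 4.
This completes the inductive step, so h_n = 2n^2 + 3n − 1 for all n ≥ 0.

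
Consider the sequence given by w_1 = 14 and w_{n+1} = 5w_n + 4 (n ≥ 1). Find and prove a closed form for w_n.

Claim: w_n = 3·5^n − 1.

Base case: w_1 = 14, and 3·5^1 − 1 = 15 − 1 = 14.
Assume w_m = 3·5^m − 1 for some m ≥ 1.
Then w_{m+1} = 5w_m + 4 = 5·(3·5^m − 1) + 4 = 15·5^m − 5 + 4 = 3·5^{m+1} − 1.
This completes the inductive step, so w_n = 3·5^n − 1 for all n ≥ 1.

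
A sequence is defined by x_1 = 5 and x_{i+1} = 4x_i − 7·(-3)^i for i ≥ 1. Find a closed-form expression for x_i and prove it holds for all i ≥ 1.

Claim: x_i = 2·4^i + (-3)^i.

Base case: x_1 = 5, and 2·4^1 + (-3)^1 = 8 − 3 = 5.
Assume x_r = 2·4^r + (-3)^r for some r ≥ 1.
Then x_{r+1} = 4x_r − 7·(-3)^r = 4·(2·4^r + (-3)^r) − 7·(-3)^r = 2·4^{r+1} + 4·(-3)^r − 7·(-3)^r = 2·4^{r+1} − 3·(-3)^r = 2·4^{r+1} + (-3)^{r+1}.
By induction, x_i = 2·4^i + (-3)^i for all i ≥ 1.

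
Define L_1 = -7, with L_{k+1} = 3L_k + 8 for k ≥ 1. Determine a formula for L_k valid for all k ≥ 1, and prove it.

Claim: L_k = -3^k − 4.

Base case: L_1 = -7, and -3^1 − 4 = -3 − 4 = -7.
Assume L_r = -3^r − 4 for some r ≥ 1.
Then L_{r+1} = 3L_r + 8 = 3·(-3^r − 4) + 8 = -3^{r+1} − 12 + 8 = -3^{r+1} − 4.
This completes the inductive step, so L_k = -3^k − 4 for all k ≥ 1.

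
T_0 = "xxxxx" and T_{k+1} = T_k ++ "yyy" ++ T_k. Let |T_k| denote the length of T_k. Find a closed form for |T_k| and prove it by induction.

Claim: |T_k| = 2^{k+3} − 3.

Base case: |T_0| = 5, and 2^{0+3} − 3 = 5.
Assume |T_r| = 2^{r+3} − 3.
Then |T_{r+1}| = |T_r| + 3 + |T_r| = 2|T_r| + 3 = 2(2^{r+3} − 3) + 3 = 2^{r+1+3} − 6 + 3 = 2^{r+1+3} − 3.
By induction, |T_k| = 2^{k+3} − 3 for all k ≥ 0.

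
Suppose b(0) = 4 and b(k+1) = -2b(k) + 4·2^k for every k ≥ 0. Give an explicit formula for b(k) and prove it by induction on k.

Claim: b(k) = 3·(-2)^k + 2^k.

Base case: b(0) = 4, and 3·(-2)^0 + 2^0 = 3 + 1 = 4.
Assume b(m) = 3·(-2)^m + 2^m for some m ≥ 0.
Then b(m+1) = -2b(m) + 4·2^m = -2·(3·(-2)^m + 2^m) + 4·2^m = 3·(-2)^{m+1} − 2·2^m + 4·2^m = 3·(-2)^{m+1} + 2·2^m = 3·(-2)^{m+1} + 2^{m+1}.
So the formula holds for m+1, and by induction b(k) = 3·(-2)^k + 2^k for all k ≥ 0.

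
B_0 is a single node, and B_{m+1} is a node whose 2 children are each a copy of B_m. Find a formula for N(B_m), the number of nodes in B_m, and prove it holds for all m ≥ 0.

Claim: N(B_m) = 2^{m+1} − 1.

Base case: N(B_0) = 1, and 2^{0+1} − 1 = 1.
Assume N(B_j) = 2^{j+1} − 1.
Then N(B_{j+1}) = 1 + 2N(B_j) = 1 + 2(2^{j+1} − 1) = 2^{j+2} − 2 + 1 = 2^{j+2} − 1.
This completes the inductive step, so N(B_m) = 2^{m+1} − 1 for all m ≥ 0.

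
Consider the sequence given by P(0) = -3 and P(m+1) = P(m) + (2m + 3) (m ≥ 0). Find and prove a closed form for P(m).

Claim: P(m) = m^2 + 2m − 3.

Base case: P(0) = -3, and 0^2 + 2·0 − 3 = -3.
Assume P(j) = j^2 + 2j − 3.
Then P(j+1) = P(j) + (2j + 3) = (j^2 + 2j − 3) + (2j + 3) = j^2 + 4j,
and (j+1)^2 + 2·(j+1) − 3 = j^2 + 4j.
By induction, P(m) = m^2 + 2m − 3 for all m ≥ 0.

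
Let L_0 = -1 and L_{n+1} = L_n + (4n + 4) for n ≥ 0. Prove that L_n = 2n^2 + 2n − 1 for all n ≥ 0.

Base case: L_0 = -1, and 2·0^2 + 2·0 − 1 = -1.
Assume L_m = 2m^2 + 2m − 1.
Then L_{m+1} = L_m + (4m + 4) = (2m^2 + 2m − 1) + (4m + 4) = 2m^2 + 6m + 3,
and 2·(m+1)^2 + 2·(m+1) − 1 = 2m^2 + 6m + 3.
This completes the inductive step, so L_n = 2n^2 + 2n − 1 for all n ≥ 0.

L_n = 2n^2 + 2n − 1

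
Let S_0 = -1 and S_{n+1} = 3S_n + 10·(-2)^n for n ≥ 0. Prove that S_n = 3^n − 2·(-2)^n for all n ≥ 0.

Base case: S_0 = -1, and 3^0 − 2·(-2)^0 = 1 − 2 = -1.
Assume S_m = 3^m − 2·(-2)^m for some m ≥ 0.
Then S_{m+1} = 3S_m + 10·(-2)^m = 3·(3^m − 2·(-2)^m) + 10·(-2)^m = 3^{m+1} − 6·(-2)^m + 10·(-2)^m = 3^{m+1} + 4·(-2)^m = 3^{m+1} − 2·(-2)^{m+1}.
By induction, S_n = 3^n − 2·(-2)^n for all n ≥ 0.

S_n = 3^n − 2·(-2)^n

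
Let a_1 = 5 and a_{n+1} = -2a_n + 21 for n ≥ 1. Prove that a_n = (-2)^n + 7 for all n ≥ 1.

Base case: a_1 = 5, and (-2)^1 + 7 = -2 + 7 = 5.
Assume a_r = (-2)^r + 7 for some r ≥ 1.
Then a_{r+1} = -2a_r + 21 = -2·((-2)^r + 7) + 21 = -2·(-2)^r − 14 + 21 = (-2)^{r+1} + 7.
By induction, a_n = (-2)^n + 7 for all n ≥ 1.

a_n = (-2)^n + 7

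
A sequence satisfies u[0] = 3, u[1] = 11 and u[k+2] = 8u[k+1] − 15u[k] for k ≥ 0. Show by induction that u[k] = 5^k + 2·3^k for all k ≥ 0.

Base cases: u[0] = 3 and 5^0 + 2·3^0 = 3; u[1] = 11 and 5^1 + 2·3^1 = 11.
Assume u[i] = 5^i + 2·3^i for all 0 ≤ i ≤ j, where j ≥ 1.
Then u[j+1] = 8u[j] − 15u[j−1] = 8·(5^j + 2·3^j) − 15·(5^{j−1} + 2·3^{j−1}) = (8·5 − 15)5^{j−1} + 2·(8·3 − 15)3^{j−1} = 25·5^{j−1} + 18·3^{j−1} = 5^{j+1} + 2·3^{j+1}.
Hence u[k] = 5^k + 2·3^k for every k ≥ 0, by strong induction.

u[k] = 5^k + 2·3^k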